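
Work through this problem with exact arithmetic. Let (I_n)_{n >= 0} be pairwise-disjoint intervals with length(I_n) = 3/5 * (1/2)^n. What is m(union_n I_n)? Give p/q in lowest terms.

By countable additivity of the Lebesgue measure on pairwise disjoint measurable sets,
  m(union_{n >= 0} I_n) = sum_{n >= 0} m(I_n) = sum_{n >= 0} a * r^n,
  with a = 3/5 and r = 1/2.
Since 0 < r = 1/2 < 1, the geometric series converges:
  sum_{n >= 0} a * r^n = a / (1 - r).
  = 3/5 / (1 - 1/2)
  = 3/5 / (1/2)
  = 6/5.

6/5


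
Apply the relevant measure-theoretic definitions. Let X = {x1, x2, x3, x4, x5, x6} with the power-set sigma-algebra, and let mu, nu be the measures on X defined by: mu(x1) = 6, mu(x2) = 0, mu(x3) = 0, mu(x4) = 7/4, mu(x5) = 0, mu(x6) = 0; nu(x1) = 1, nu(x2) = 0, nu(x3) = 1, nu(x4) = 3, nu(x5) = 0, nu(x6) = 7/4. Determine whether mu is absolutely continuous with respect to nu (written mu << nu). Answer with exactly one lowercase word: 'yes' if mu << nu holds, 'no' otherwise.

mu << nu means: every nu-null measurable set is also mu-null; equivalently, for every atom x, if nu({x}) = 0 then mu({x}) = 0.
Checking each atom:
  x1: nu = 1 > 0 -> no constraint.
  x2: nu = 0, mu = 0 -> consistent with mu << nu.
  x3: nu = 1 > 0 -> no constraint.
  x4: nu = 3 > 0 -> no constraint.
  x5: nu = 0, mu = 0 -> consistent with mu << nu.
  x6: nu = 7/4 > 0 -> no constraint.
No atom violates the condition. Therefore mu << nu.

yes


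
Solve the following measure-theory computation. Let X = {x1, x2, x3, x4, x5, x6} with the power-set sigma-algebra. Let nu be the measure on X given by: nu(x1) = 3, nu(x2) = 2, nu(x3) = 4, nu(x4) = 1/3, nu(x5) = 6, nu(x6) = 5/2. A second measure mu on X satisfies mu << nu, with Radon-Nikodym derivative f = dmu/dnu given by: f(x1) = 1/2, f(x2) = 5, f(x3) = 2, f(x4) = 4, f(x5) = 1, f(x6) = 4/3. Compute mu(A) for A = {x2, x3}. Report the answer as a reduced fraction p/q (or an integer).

By the defining property of the Radon-Nikodym derivative, for every measurable set A,
  mu(A) = integral_A f dnu.
Since nu is a discrete measure concentrated on the atoms of X, the integral over A reduces to the sum
  mu(A) = sum_{x in A} f(x) * nu({x}).
Computing each term:
  x2: f(x2) * nu(x2) = 5 * 2 = 10.
  x3: f(x3) * nu(x3) = 2 * 4 = 8.
Summing: mu(A) = 10 + 8 = 18.

18


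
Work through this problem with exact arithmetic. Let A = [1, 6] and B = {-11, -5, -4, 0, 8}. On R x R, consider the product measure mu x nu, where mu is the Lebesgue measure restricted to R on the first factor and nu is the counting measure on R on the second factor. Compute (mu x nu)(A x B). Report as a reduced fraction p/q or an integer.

For a measurable rectangle A x B, the product measure satisfies
  (mu x nu)(A x B) = mu(A) * nu(B).
  mu(A) = 5.
  nu(B) = 5.
  (mu x nu)(A x B) = 5 * 5 = 25.

25


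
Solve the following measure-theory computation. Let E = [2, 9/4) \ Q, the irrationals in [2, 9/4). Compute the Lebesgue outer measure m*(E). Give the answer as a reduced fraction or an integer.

The interval I = [2, 9/4) has m(I) = 9/4 - 2 = 1/4 (endpoints are measure-zero, so open/closed/half-open agree). Write I = (I cap Q) u (I \ Q). The rationals in I are countable, so m*(I cap Q) = 0 (cover each rational by intervals whose total length is arbitrarily small). By countable subadditivity m*(I) <= m*(I cap Q) + m*(I \ Q), hence m*(I \ Q) >= m(I) = 1/4. The reverse inequality m*(I \ Q) <= m*(I) = 1/4 is trivial since (I \ Q) is a subset of I. Therefore m*(I \ Q) = 1/4.

1/4


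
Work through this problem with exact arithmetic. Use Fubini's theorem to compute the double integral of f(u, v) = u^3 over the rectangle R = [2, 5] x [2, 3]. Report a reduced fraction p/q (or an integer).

f(u, v) is a tensor product of a function of u and a function of v, and both factors are bounded continuous (hence Lebesgue integrable) on the rectangle, so Fubini's theorem applies:
  integral_R f d(m x m) = (integral_a1^b1 u^3 du) * (integral_a2^b2 1 dv).
Inner integral in u: integral_{2}^{5} u^3 du = (5^4 - 2^4)/4
  = 609/4.
Inner integral in v: integral_{2}^{3} 1 dv = (3^1 - 2^1)/1
  = 1.
Product: (609/4) * (1) = 609/4.

609/4


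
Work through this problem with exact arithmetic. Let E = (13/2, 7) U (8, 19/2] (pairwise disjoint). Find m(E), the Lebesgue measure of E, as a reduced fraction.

For pairwise disjoint intervals, m(union_i I_i) = sum_i m(I_i),
and m is invariant under swapping open/closed endpoints (single points have measure 0).
So m(E) = sum_i (b_i - a_i).
  I_1 has length 7 - 13/2 = 1/2.
  I_2 has length 19/2 - 8 = 3/2.
Summing:
  m(E) = 1/2 + 3/2 = 2.

2


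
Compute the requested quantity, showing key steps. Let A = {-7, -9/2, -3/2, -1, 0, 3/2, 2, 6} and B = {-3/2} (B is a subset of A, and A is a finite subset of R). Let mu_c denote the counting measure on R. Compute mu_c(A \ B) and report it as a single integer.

Counting measure assigns mu_c(E) = |E| (number of elements) when E is finite. For B subset A, A \ B is the set of elements of A not in B, so |A \ B| = |A| - |B|.
|A| = 8, |B| = 1, so mu_c(A \ B) = 8 - 1 = 7.

7


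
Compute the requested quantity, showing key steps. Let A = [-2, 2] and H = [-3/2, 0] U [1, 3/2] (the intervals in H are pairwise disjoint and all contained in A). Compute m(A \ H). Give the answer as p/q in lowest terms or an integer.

The ambient interval has length m(A) = 2 - (-2) = 4.
Since the holes are disjoint and sit inside A, by finite additivity
  m(H) = sum_i (b_i - a_i), and m(A \ H) = m(A) - m(H).
Computing the hole measures:
  m(H_1) = 0 - (-3/2) = 3/2.
  m(H_2) = 3/2 - 1 = 1/2.
Summed: m(H) = 3/2 + 1/2 = 2.
So m(A \ H) = 4 - 2 = 2.

2


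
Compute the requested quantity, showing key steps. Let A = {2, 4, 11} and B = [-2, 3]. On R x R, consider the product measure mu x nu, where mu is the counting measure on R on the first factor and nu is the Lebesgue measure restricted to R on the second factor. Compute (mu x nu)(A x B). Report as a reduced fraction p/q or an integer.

For a measurable rectangle A x B, the product measure satisfies
  (mu x nu)(A x B) = mu(A) * nu(B).
  mu(A) = 3.
  nu(B) = 5.
  (mu x nu)(A x B) = 3 * 5 = 15.

15


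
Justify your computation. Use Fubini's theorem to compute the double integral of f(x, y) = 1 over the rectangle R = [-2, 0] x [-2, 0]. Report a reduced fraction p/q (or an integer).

f(x, y) is a tensor product of a function of x and a function of y, and both factors are bounded continuous (hence Lebesgue integrable) on the rectangle, so Fubini's theorem applies:
  integral_R f d(m x m) = (integral_a1^b1 1 dx) * (integral_a2^b2 1 dy).
Inner integral in x: integral_{-2}^{0} 1 dx = (0^1 - (-2)^1)/1
  = 2.
Inner integral in y: integral_{-2}^{0} 1 dy = (0^1 - (-2)^1)/1
  = 2.
Product: (2) * (2) = 4.

4


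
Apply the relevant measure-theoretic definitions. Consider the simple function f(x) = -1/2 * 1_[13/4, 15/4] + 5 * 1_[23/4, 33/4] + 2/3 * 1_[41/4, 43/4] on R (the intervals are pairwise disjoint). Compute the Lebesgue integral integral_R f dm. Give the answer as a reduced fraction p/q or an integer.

For a simple function f = sum_i c_i * 1_{A_i} with disjoint A_i,
  integral f dm = sum_i c_i * m(A_i).
Lengths of the A_i:
  m(A_1) = 15/4 - 13/4 = 1/2.
  m(A_2) = 33/4 - 23/4 = 5/2.
  m(A_3) = 43/4 - 41/4 = 1/2.
Contributions c_i * m(A_i):
  (-1/2) * (1/2) = -1/4.
  (5) * (5/2) = 25/2.
  (2/3) * (1/2) = 1/3.
Total: -1/4 + 25/2 + 1/3 = 151/12.

151/12


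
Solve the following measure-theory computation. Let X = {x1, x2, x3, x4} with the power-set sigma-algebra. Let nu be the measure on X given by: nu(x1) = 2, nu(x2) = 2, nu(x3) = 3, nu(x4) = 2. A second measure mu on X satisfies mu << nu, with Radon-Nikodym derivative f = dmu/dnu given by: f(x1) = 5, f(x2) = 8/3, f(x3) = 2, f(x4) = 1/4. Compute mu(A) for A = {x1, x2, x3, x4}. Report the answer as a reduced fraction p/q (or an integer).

By the defining property of the Radon-Nikodym derivative, for every measurable set A,
  mu(A) = integral_A f dnu.
Since nu is a discrete measure concentrated on the atoms of X, the integral over A reduces to the sum
  mu(A) = sum_{x in A} f(x) * nu({x}).
Computing each term:
  x1: f(x1) * nu(x1) = 5 * 2 = 10.
  x2: f(x2) * nu(x2) = 8/3 * 2 = 16/3.
  x3: f(x3) * nu(x3) = 2 * 3 = 6.
  x4: f(x4) * nu(x4) = 1/4 * 2 = 1/2.
Summing: mu(A) = 10 + 16/3 + 6 + 1/2 = 131/6.

131/6


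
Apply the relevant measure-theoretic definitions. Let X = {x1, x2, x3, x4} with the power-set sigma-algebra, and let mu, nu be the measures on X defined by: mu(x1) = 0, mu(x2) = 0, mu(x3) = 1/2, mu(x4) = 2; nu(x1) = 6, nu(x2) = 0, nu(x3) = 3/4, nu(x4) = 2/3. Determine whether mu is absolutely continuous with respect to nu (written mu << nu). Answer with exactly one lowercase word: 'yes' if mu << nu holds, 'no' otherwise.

mu << nu means: every nu-null measurable set is also mu-null; equivalently, for every atom x, if nu({x}) = 0 then mu({x}) = 0.
Checking each atom:
  x1: nu = 6 > 0 -> no constraint.
  x2: nu = 0, mu = 0 -> consistent with mu << nu.
  x3: nu = 3/4 > 0 -> no constraint.
  x4: nu = 2/3 > 0 -> no constraint.
No atom violates the condition. Therefore mu << nu.

yes


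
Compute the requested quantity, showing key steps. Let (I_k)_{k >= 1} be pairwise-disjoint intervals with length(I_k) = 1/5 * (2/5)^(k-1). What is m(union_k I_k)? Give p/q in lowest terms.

By countable additivity of the Lebesgue measure on pairwise disjoint measurable sets,
  m(union_{k >= 1} I_k) = sum_{k >= 1} m(I_k) = sum_{k >= 1} a * r^(k-1),
  with a = 1/5 and r = 2/5.
Since 0 < r = 2/5 < 1, the geometric series converges:
  sum_{k >= 1} a * r^(k-1) = a / (1 - r).
  = 1/5 / (1 - 2/5)
  = 1/5 / (3/5)
  = 1/3.

1/3


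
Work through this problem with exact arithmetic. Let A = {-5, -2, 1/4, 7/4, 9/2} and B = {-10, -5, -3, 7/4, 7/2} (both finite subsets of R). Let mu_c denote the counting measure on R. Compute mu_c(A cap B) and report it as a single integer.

Counting measure on a finite set equals cardinality. mu_c(A cap B) = |A cap B| (elements appearing in both).
Enumerating the elements of A that also lie in B gives 2 element(s).
So mu_c(A cap B) = 2.

2


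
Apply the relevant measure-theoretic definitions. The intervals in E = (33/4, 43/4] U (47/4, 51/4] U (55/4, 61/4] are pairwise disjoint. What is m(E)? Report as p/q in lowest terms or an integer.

For pairwise disjoint intervals, m(union_i I_i) = sum_i m(I_i),
and m is invariant under swapping open/closed endpoints (single points have measure 0).
So m(E) = sum_i (b_i - a_i).
  I_1 has length 43/4 - 33/4 = 5/2.
  I_2 has length 51/4 - 47/4 = 1.
  I_3 has length 61/4 - 55/4 = 3/2.
Summing:
  m(E) = 5/2 + 1 + 3/2 = 5.

5


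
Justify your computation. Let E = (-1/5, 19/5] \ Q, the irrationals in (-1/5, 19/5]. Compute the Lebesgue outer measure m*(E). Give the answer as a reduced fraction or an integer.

The interval I = (-1/5, 19/5] has m(I) = 19/5 - (-1/5) = 4 (endpoints are measure-zero, so open/closed/half-open agree). Write I = (I cap Q) u (I \ Q). The rationals in I are countable, so m*(I cap Q) = 0 (cover each rational by intervals whose total length is arbitrarily small). By countable subadditivity m*(I) <= m*(I cap Q) + m*(I \ Q), hence m*(I \ Q) >= m(I) = 4. The reverse inequality m*(I \ Q) <= m*(I) = 4 is trivial since (I \ Q) is a subset of I. Therefore m*(I \ Q) = 4.

4


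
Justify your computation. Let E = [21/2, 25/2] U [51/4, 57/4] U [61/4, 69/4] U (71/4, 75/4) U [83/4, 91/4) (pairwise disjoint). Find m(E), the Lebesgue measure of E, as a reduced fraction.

For pairwise disjoint intervals, m(union_i I_i) = sum_i m(I_i),
and m is invariant under swapping open/closed endpoints (single points have measure 0).
So m(E) = sum_i (b_i - a_i).
  I_1 has length 25/2 - 21/2 = 2.
  I_2 has length 57/4 - 51/4 = 3/2.
  I_3 has length 69/4 - 61/4 = 2.
  I_4 has length 75/4 - 71/4 = 1.
  I_5 has length 91/4 - 83/4 = 2.
Summing:
  m(E) = 2 + 3/2 + 2 + 1 + 2 = 17/2.

17/2


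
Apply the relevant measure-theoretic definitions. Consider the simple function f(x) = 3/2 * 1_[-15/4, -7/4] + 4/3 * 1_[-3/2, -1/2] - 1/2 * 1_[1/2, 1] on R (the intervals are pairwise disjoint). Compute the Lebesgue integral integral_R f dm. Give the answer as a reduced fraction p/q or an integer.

For a simple function f = sum_i c_i * 1_{A_i} with disjoint A_i,
  integral f dm = sum_i c_i * m(A_i).
Lengths of the A_i:
  m(A_1) = -7/4 - (-15/4) = 2.
  m(A_2) = -1/2 - (-3/2) = 1.
  m(A_3) = 1 - 1/2 = 1/2.
Contributions c_i * m(A_i):
  (3/2) * (2) = 3.
  (4/3) * (1) = 4/3.
  (-1/2) * (1/2) = -1/4.
Total: 3 + 4/3 - 1/4 = 49/12.

49/12


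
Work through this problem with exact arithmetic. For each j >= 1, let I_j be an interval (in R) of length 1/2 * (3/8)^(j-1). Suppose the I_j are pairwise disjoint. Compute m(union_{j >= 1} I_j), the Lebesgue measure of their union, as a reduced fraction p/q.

By countable additivity of the Lebesgue measure on pairwise disjoint measurable sets,
  m(union_{j >= 1} I_j) = sum_{j >= 1} m(I_j) = sum_{j >= 1} a * r^(j-1),
  with a = 1/2 and r = 3/8.
Since 0 < r = 3/8 < 1, the geometric series converges:
  sum_{j >= 1} a * r^(j-1) = a / (1 - r).
  = 1/2 / (1 - 3/8)
  = 1/2 / (5/8)
  = 4/5.

4/5


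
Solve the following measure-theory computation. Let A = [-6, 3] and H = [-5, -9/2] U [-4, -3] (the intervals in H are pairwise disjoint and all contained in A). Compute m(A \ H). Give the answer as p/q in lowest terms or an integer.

The ambient interval has length m(A) = 3 - (-6) = 9.
Since the holes are disjoint and sit inside A, by finite additivity
  m(H) = sum_i (b_i - a_i), and m(A \ H) = m(A) - m(H).
Computing the hole measures:
  m(H_1) = -9/2 - (-5) = 1/2.
  m(H_2) = -3 - (-4) = 1.
Summed: m(H) = 1/2 + 1 = 3/2.
So m(A \ H) = 9 - 3/2 = 15/2.

15/2


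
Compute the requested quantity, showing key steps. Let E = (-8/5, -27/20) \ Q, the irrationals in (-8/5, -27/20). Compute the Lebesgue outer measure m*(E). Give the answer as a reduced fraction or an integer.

The interval I = (-8/5, -27/20) has m(I) = -27/20 - (-8/5) = 1/4 (endpoints are measure-zero, so open/closed/half-open agree). Write I = (I cap Q) u (I \ Q). The rationals in I are countable, so m*(I cap Q) = 0 (cover each rational by intervals whose total length is arbitrarily small). By countable subadditivity m*(I) <= m*(I cap Q) + m*(I \ Q), hence m*(I \ Q) >= m(I) = 1/4. The reverse inequality m*(I \ Q) <= m*(I) = 1/4 is trivial since (I \ Q) is a subset of I. Therefore m*(I \ Q) = 1/4.

1/4


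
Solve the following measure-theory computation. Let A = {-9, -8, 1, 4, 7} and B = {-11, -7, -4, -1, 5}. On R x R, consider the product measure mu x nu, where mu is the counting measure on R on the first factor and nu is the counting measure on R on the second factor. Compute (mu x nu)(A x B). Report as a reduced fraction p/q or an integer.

For a measurable rectangle A x B, the product measure satisfies
  (mu x nu)(A x B) = mu(A) * nu(B).
  mu(A) = 5.
  nu(B) = 5.
  (mu x nu)(A x B) = 5 * 5 = 25.

25


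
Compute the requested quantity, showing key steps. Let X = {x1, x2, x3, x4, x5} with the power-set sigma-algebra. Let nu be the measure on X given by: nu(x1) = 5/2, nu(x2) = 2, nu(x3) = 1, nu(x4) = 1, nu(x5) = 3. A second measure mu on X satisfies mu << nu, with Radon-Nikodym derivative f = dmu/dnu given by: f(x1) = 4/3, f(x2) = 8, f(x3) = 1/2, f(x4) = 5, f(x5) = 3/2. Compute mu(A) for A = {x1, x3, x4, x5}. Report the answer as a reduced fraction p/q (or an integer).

By the defining property of the Radon-Nikodym derivative, for every measurable set A,
  mu(A) = integral_A f dnu.
Since nu is a discrete measure concentrated on the atoms of X, the integral over A reduces to the sum
  mu(A) = sum_{x in A} f(x) * nu({x}).
Computing each term:
  x1: f(x1) * nu(x1) = 4/3 * 5/2 = 10/3.
  x3: f(x3) * nu(x3) = 1/2 * 1 = 1/2.
  x4: f(x4) * nu(x4) = 5 * 1 = 5.
  x5: f(x5) * nu(x5) = 3/2 * 3 = 9/2.
Summing: mu(A) = 10/3 + 1/2 + 5 + 9/2 = 40/3.

40/3


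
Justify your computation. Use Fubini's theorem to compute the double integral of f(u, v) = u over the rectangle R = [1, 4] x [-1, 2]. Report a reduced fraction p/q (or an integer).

f(u, v) is a tensor product of a function of u and a function of v, and both factors are bounded continuous (hence Lebesgue integrable) on the rectangle, so Fubini's theorem applies:
  integral_R f d(m x m) = (integral_a1^b1 u du) * (integral_a2^b2 1 dv).
Inner integral in u: integral_{1}^{4} u du = (4^2 - 1^2)/2
  = 15/2.
Inner integral in v: integral_{-1}^{2} 1 dv = (2^1 - (-1)^1)/1
  = 3.
Product: (15/2) * (3) = 45/2.

45/2


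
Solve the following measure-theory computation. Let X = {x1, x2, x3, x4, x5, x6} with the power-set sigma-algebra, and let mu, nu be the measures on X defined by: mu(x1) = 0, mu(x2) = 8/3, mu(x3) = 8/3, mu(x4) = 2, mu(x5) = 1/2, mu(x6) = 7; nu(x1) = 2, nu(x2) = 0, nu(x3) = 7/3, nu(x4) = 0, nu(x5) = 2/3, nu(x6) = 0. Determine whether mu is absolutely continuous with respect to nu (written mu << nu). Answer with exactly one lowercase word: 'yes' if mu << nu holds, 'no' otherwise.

mu << nu means: every nu-null measurable set is also mu-null; equivalently, for every atom x, if nu({x}) = 0 then mu({x}) = 0.
Checking each atom:
  x1: nu = 2 > 0 -> no constraint.
  x2: nu = 0, mu = 8/3 > 0 -> violates mu << nu.
  x3: nu = 7/3 > 0 -> no constraint.
  x4: nu = 0, mu = 2 > 0 -> violates mu << nu.
  x5: nu = 2/3 > 0 -> no constraint.
  x6: nu = 0, mu = 7 > 0 -> violates mu << nu.
The atom(s) x2, x4, x6 violate the condition (nu = 0 but mu > 0). Therefore mu is NOT absolutely continuous w.r.t. nu.

no


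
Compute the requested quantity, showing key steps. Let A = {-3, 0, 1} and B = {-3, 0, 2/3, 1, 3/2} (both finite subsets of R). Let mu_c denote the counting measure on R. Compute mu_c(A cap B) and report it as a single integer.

Counting measure on a finite set equals cardinality. mu_c(A cap B) = |A cap B| (elements appearing in both).
Enumerating the elements of A that also lie in B gives 3 element(s).
So mu_c(A cap B) = 3.

3


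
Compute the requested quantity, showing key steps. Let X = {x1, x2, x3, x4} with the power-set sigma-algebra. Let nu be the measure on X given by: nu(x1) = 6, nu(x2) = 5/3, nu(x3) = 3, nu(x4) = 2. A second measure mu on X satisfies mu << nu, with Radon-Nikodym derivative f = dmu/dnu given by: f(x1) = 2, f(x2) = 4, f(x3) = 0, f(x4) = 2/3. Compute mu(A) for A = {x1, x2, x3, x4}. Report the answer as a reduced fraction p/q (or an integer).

By the defining property of the Radon-Nikodym derivative, for every measurable set A,
  mu(A) = integral_A f dnu.
Since nu is a discrete measure concentrated on the atoms of X, the integral over A reduces to the sum
  mu(A) = sum_{x in A} f(x) * nu({x}).
Computing each term:
  x1: f(x1) * nu(x1) = 2 * 6 = 12.
  x2: f(x2) * nu(x2) = 4 * 5/3 = 20/3.
  x3: f(x3) * nu(x3) = 0 * 3 = 0.
  x4: f(x4) * nu(x4) = 2/3 * 2 = 4/3.
Summing: mu(A) = 12 + 20/3 + 0 + 4/3 = 20.

20


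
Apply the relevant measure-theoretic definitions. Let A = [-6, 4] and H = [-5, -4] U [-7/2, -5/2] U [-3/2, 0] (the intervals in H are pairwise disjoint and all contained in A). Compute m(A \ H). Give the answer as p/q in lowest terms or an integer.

The ambient interval has length m(A) = 4 - (-6) = 10.
Since the holes are disjoint and sit inside A, by finite additivity
  m(H) = sum_i (b_i - a_i), and m(A \ H) = m(A) - m(H).
Computing the hole measures:
  m(H_1) = -4 - (-5) = 1.
  m(H_2) = -5/2 - (-7/2) = 1.
  m(H_3) = 0 - (-3/2) = 3/2.
Summed: m(H) = 1 + 1 + 3/2 = 7/2.
So m(A \ H) = 10 - 7/2 = 13/2.

13/2


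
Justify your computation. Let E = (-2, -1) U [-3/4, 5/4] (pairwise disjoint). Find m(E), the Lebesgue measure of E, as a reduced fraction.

For pairwise disjoint intervals, m(union_i I_i) = sum_i m(I_i),
and m is invariant under swapping open/closed endpoints (single points have measure 0).
So m(E) = sum_i (b_i - a_i).
  I_1 has length -1 - (-2) = 1.
  I_2 has length 5/4 - (-3/4) = 2.
Summing:
  m(E) = 1 + 2 = 3.

3


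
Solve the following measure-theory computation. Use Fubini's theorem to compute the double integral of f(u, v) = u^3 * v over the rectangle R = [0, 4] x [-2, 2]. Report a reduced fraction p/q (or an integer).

f(u, v) is a tensor product of a function of u and a function of v, and both factors are bounded continuous (hence Lebesgue integrable) on the rectangle, so Fubini's theorem applies:
  integral_R f d(m x m) = (integral_a1^b1 u^3 du) * (integral_a2^b2 v dv).
Inner integral in u: integral_{0}^{4} u^3 du = (4^4 - 0^4)/4
  = 64.
Inner integral in v: integral_{-2}^{2} v dv = (2^2 - (-2)^2)/2
  = 0.
Product: (64) * (0) = 0.

0


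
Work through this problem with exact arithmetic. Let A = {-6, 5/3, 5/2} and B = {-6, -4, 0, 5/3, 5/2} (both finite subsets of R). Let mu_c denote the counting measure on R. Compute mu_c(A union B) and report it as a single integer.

Counting measure on a finite set equals cardinality. By inclusion-exclusion, |A union B| = |A| + |B| - |A cap B|.
|A| = 3, |B| = 5, |A cap B| = 3.
So mu_c(A union B) = 3 + 5 - 3 = 5.

5


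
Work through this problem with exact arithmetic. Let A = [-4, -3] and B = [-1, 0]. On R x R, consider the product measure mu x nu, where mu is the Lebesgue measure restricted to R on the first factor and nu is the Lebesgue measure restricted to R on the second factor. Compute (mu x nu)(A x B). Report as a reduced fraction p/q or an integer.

For a measurable rectangle A x B, the product measure satisfies
  (mu x nu)(A x B) = mu(A) * nu(B).
  mu(A) = 1.
  nu(B) = 1.
  (mu x nu)(A x B) = 1 * 1 = 1.

1


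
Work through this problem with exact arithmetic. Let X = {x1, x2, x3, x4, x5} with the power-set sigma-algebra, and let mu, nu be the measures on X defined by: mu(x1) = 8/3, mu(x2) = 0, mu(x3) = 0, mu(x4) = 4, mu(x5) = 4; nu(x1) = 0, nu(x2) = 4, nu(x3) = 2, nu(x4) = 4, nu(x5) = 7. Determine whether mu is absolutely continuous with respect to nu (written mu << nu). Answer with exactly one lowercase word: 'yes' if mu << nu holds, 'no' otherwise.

mu << nu means: every nu-null measurable set is also mu-null; equivalently, for every atom x, if nu({x}) = 0 then mu({x}) = 0.
Checking each atom:
  x1: nu = 0, mu = 8/3 > 0 -> violates mu << nu.
  x2: nu = 4 > 0 -> no constraint.
  x3: nu = 2 > 0 -> no constraint.
  x4: nu = 4 > 0 -> no constraint.
  x5: nu = 7 > 0 -> no constraint.
The atom(s) x1 violate the condition (nu = 0 but mu > 0). Therefore mu is NOT absolutely continuous w.r.t. nu.

no


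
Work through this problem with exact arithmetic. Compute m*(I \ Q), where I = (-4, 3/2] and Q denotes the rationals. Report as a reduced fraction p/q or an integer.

The interval I = (-4, 3/2] has m(I) = 3/2 - (-4) = 11/2 (endpoints are measure-zero, so open/closed/half-open agree). Write I = (I cap Q) u (I \ Q). The rationals in I are countable, so m*(I cap Q) = 0 (cover each rational by intervals whose total length is arbitrarily small). By countable subadditivity m*(I) <= m*(I cap Q) + m*(I \ Q), hence m*(I \ Q) >= m(I) = 11/2. The reverse inequality m*(I \ Q) <= m*(I) = 11/2 is trivial since (I \ Q) is a subset of I. Therefore m*(I \ Q) = 11/2.

11/2


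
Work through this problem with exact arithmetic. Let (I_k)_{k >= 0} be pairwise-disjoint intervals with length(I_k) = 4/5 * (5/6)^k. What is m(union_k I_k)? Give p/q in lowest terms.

By countable additivity of the Lebesgue measure on pairwise disjoint measurable sets,
  m(union_{k >= 0} I_k) = sum_{k >= 0} m(I_k) = sum_{k >= 0} a * r^k,
  with a = 4/5 and r = 5/6.
Since 0 < r = 5/6 < 1, the geometric series converges:
  sum_{k >= 0} a * r^k = a / (1 - r).
  = 4/5 / (1 - 5/6)
  = 4/5 / (1/6)
  = 24/5.

24/5


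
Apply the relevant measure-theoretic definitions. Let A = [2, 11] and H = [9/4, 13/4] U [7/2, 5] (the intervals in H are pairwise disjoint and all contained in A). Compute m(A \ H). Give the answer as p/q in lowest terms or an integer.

The ambient interval has length m(A) = 11 - 2 = 9.
Since the holes are disjoint and sit inside A, by finite additivity
  m(H) = sum_i (b_i - a_i), and m(A \ H) = m(A) - m(H).
Computing the hole measures:
  m(H_1) = 13/4 - 9/4 = 1.
  m(H_2) = 5 - 7/2 = 3/2.
Summed: m(H) = 1 + 3/2 = 5/2.
So m(A \ H) = 9 - 5/2 = 13/2.

13/2


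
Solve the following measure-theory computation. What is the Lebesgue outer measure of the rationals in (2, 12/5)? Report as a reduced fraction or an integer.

The set Q cap (2, 12/5) is countable (a subset of the countable set Q). Lebesgue outer measure of any countable set is 0: each singleton {q} has m*({q}) = 0, and by countable subadditivity m*(union_k {q_k}) <= sum_k m*({q_k}) = sum_k 0 = 0. The reverse inequality m*(E) >= 0 is automatic. So m*(Q cap (2, 12/5)) = 0.

0


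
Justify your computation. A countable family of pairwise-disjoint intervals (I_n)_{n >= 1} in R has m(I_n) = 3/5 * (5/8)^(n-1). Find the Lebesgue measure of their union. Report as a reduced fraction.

By countable additivity of the Lebesgue measure on pairwise disjoint measurable sets,
  m(union_{n >= 1} I_n) = sum_{n >= 1} m(I_n) = sum_{n >= 1} a * r^(n-1),
  with a = 3/5 and r = 5/8.
Since 0 < r = 5/8 < 1, the geometric series converges:
  sum_{n >= 1} a * r^(n-1) = a / (1 - r).
  = 3/5 / (1 - 5/8)
  = 3/5 / (3/8)
  = 8/5.

8/5


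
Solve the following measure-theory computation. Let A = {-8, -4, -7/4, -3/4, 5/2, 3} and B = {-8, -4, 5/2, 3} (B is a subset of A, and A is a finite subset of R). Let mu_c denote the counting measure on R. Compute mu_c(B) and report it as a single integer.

Counting measure assigns mu_c(E) = |E| (number of elements) when E is finite.
B has 4 element(s), so mu_c(B) = 4.

4


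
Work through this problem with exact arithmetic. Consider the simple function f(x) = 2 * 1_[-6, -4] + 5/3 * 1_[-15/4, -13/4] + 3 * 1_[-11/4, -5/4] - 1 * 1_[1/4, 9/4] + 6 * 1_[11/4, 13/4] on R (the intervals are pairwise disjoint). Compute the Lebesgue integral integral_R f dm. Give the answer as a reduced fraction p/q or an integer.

For a simple function f = sum_i c_i * 1_{A_i} with disjoint A_i,
  integral f dm = sum_i c_i * m(A_i).
Lengths of the A_i:
  m(A_1) = -4 - (-6) = 2.
  m(A_2) = -13/4 - (-15/4) = 1/2.
  m(A_3) = -5/4 - (-11/4) = 3/2.
  m(A_4) = 9/4 - 1/4 = 2.
  m(A_5) = 13/4 - 11/4 = 1/2.
Contributions c_i * m(A_i):
  (2) * (2) = 4.
  (5/3) * (1/2) = 5/6.
  (3) * (3/2) = 9/2.
  (-1) * (2) = -2.
  (6) * (1/2) = 3.
Total: 4 + 5/6 + 9/2 - 2 + 3 = 31/3.

31/3


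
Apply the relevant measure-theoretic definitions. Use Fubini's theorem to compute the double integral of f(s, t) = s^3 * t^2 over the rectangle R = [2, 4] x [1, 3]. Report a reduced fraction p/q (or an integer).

f(s, t) is a tensor product of a function of s and a function of t, and both factors are bounded continuous (hence Lebesgue integrable) on the rectangle, so Fubini's theorem applies:
  integral_R f d(m x m) = (integral_a1^b1 s^3 ds) * (integral_a2^b2 t^2 dt).
Inner integral in s: integral_{2}^{4} s^3 ds = (4^4 - 2^4)/4
  = 60.
Inner integral in t: integral_{1}^{3} t^2 dt = (3^3 - 1^3)/3
  = 26/3.
Product: (60) * (26/3) = 520.

520


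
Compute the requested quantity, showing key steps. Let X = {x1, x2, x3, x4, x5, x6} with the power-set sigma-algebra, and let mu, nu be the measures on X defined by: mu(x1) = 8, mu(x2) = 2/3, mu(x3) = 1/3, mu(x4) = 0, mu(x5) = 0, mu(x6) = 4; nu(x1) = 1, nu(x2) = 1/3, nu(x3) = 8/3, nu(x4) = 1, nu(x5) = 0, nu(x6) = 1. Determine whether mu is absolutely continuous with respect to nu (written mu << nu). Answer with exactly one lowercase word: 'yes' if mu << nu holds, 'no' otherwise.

mu << nu means: every nu-null measurable set is also mu-null; equivalently, for every atom x, if nu({x}) = 0 then mu({x}) = 0.
Checking each atom:
  x1: nu = 1 > 0 -> no constraint.
  x2: nu = 1/3 > 0 -> no constraint.
  x3: nu = 8/3 > 0 -> no constraint.
  x4: nu = 1 > 0 -> no constraint.
  x5: nu = 0, mu = 0 -> consistent with mu << nu.
  x6: nu = 1 > 0 -> no constraint.
No atom violates the condition. Therefore mu << nu.

yes


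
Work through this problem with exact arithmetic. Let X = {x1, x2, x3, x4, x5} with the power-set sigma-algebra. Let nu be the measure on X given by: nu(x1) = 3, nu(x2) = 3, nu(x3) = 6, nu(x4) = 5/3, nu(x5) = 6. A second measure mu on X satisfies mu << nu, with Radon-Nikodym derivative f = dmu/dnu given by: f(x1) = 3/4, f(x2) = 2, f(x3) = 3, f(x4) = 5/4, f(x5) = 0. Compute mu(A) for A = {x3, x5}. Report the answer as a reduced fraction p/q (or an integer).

By the defining property of the Radon-Nikodym derivative, for every measurable set A,
  mu(A) = integral_A f dnu.
Since nu is a discrete measure concentrated on the atoms of X, the integral over A reduces to the sum
  mu(A) = sum_{x in A} f(x) * nu({x}).
Computing each term:
  x3: f(x3) * nu(x3) = 3 * 6 = 18.
  x5: f(x5) * nu(x5) = 0 * 6 = 0.
Summing: mu(A) = 18 + 0 = 18.

18


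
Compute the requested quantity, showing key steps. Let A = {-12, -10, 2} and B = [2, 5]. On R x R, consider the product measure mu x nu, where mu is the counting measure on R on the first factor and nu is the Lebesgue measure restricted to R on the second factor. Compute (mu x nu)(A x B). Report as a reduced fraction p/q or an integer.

For a measurable rectangle A x B, the product measure satisfies
  (mu x nu)(A x B) = mu(A) * nu(B).
  mu(A) = 3.
  nu(B) = 3.
  (mu x nu)(A x B) = 3 * 3 = 9.

9


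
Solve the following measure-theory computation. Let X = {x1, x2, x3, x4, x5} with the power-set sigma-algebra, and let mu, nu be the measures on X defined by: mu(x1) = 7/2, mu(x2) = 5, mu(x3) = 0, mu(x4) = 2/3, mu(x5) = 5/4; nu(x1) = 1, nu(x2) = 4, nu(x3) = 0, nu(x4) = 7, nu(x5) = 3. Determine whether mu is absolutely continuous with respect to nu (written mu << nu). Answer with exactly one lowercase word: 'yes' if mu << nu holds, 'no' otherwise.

mu << nu means: every nu-null measurable set is also mu-null; equivalently, for every atom x, if nu({x}) = 0 then mu({x}) = 0.
Checking each atom:
  x1: nu = 1 > 0 -> no constraint.
  x2: nu = 4 > 0 -> no constraint.
  x3: nu = 0, mu = 0 -> consistent with mu << nu.
  x4: nu = 7 > 0 -> no constraint.
  x5: nu = 3 > 0 -> no constraint.
No atom violates the condition. Therefore mu << nu.

yes


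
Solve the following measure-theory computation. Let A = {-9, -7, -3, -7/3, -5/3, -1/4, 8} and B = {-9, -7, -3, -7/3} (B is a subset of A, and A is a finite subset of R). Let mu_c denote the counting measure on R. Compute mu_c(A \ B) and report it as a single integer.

Counting measure assigns mu_c(E) = |E| (number of elements) when E is finite. For B subset A, A \ B is the set of elements of A not in B, so |A \ B| = |A| - |B|.
|A| = 7, |B| = 4, so mu_c(A \ B) = 7 - 4 = 3.

3


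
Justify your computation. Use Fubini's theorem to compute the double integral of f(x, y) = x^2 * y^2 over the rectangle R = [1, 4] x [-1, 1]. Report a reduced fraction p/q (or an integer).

f(x, y) is a tensor product of a function of x and a function of y, and both factors are bounded continuous (hence Lebesgue integrable) on the rectangle, so Fubini's theorem applies:
  integral_R f d(m x m) = (integral_a1^b1 x^2 dx) * (integral_a2^b2 y^2 dy).
Inner integral in x: integral_{1}^{4} x^2 dx = (4^3 - 1^3)/3
  = 21.
Inner integral in y: integral_{-1}^{1} y^2 dy = (1^3 - (-1)^3)/3
  = 2/3.
Product: (21) * (2/3) = 14.

14


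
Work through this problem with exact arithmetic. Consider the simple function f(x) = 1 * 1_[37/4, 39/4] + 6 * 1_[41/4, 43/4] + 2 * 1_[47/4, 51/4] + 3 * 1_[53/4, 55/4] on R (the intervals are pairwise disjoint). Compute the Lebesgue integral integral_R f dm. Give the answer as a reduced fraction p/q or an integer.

For a simple function f = sum_i c_i * 1_{A_i} with disjoint A_i,
  integral f dm = sum_i c_i * m(A_i).
Lengths of the A_i:
  m(A_1) = 39/4 - 37/4 = 1/2.
  m(A_2) = 43/4 - 41/4 = 1/2.
  m(A_3) = 51/4 - 47/4 = 1.
  m(A_4) = 55/4 - 53/4 = 1/2.
Contributions c_i * m(A_i):
  (1) * (1/2) = 1/2.
  (6) * (1/2) = 3.
  (2) * (1) = 2.
  (3) * (1/2) = 3/2.
Total: 1/2 + 3 + 2 + 3/2 = 7.

7


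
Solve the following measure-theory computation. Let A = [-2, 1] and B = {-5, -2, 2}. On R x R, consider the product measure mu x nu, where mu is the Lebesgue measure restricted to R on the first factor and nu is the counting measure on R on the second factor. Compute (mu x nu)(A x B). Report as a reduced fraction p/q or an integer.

For a measurable rectangle A x B, the product measure satisfies
  (mu x nu)(A x B) = mu(A) * nu(B).
  mu(A) = 3.
  nu(B) = 3.
  (mu x nu)(A x B) = 3 * 3 = 9.

9


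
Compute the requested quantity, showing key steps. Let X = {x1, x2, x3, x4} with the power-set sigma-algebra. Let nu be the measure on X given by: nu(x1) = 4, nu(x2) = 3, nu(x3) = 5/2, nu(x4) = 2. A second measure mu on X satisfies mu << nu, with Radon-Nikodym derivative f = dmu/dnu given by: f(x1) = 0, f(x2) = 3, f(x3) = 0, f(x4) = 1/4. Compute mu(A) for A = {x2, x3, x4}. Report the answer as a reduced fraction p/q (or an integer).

By the defining property of the Radon-Nikodym derivative, for every measurable set A,
  mu(A) = integral_A f dnu.
Since nu is a discrete measure concentrated on the atoms of X, the integral over A reduces to the sum
  mu(A) = sum_{x in A} f(x) * nu({x}).
Computing each term:
  x2: f(x2) * nu(x2) = 3 * 3 = 9.
  x3: f(x3) * nu(x3) = 0 * 5/2 = 0.
  x4: f(x4) * nu(x4) = 1/4 * 2 = 1/2.
Summing: mu(A) = 9 + 0 + 1/2 = 19/2.

19/2


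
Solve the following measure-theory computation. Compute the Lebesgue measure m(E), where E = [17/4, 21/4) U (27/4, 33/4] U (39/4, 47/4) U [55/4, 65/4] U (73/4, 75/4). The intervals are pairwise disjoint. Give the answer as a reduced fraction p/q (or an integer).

For pairwise disjoint intervals, m(union_i I_i) = sum_i m(I_i),
and m is invariant under swapping open/closed endpoints (single points have measure 0).
So m(E) = sum_i (b_i - a_i).
  I_1 has length 21/4 - 17/4 = 1.
  I_2 has length 33/4 - 27/4 = 3/2.
  I_3 has length 47/4 - 39/4 = 2.
  I_4 has length 65/4 - 55/4 = 5/2.
  I_5 has length 75/4 - 73/4 = 1/2.
Summing:
  m(E) = 1 + 3/2 + 2 + 5/2 + 1/2 = 15/2.

15/2


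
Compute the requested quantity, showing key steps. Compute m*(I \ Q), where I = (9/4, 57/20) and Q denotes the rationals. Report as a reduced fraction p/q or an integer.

The interval I = (9/4, 57/20) has m(I) = 57/20 - 9/4 = 3/5 (endpoints are measure-zero, so open/closed/half-open agree). Write I = (I cap Q) u (I \ Q). The rationals in I are countable, so m*(I cap Q) = 0 (cover each rational by intervals whose total length is arbitrarily small). By countable subadditivity m*(I) <= m*(I cap Q) + m*(I \ Q), hence m*(I \ Q) >= m(I) = 3/5. The reverse inequality m*(I \ Q) <= m*(I) = 3/5 is trivial since (I \ Q) is a subset of I. Therefore m*(I \ Q) = 3/5.

3/5


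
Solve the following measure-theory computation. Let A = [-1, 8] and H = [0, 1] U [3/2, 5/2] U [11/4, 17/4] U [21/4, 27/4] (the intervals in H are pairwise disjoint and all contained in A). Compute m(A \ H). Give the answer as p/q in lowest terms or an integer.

The ambient interval has length m(A) = 8 - (-1) = 9.
Since the holes are disjoint and sit inside A, by finite additivity
  m(H) = sum_i (b_i - a_i), and m(A \ H) = m(A) - m(H).
Computing the hole measures:
  m(H_1) = 1 - 0 = 1.
  m(H_2) = 5/2 - 3/2 = 1.
  m(H_3) = 17/4 - 11/4 = 3/2.
  m(H_4) = 27/4 - 21/4 = 3/2.
Summed: m(H) = 1 + 1 + 3/2 + 3/2 = 5.
So m(A \ H) = 9 - 5 = 4.

4


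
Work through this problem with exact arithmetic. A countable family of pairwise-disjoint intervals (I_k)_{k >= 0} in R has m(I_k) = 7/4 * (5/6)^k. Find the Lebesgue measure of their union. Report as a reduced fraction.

By countable additivity of the Lebesgue measure on pairwise disjoint measurable sets,
  m(union_{k >= 0} I_k) = sum_{k >= 0} m(I_k) = sum_{k >= 0} a * r^k,
  with a = 7/4 and r = 5/6.
Since 0 < r = 5/6 < 1, the geometric series converges:
  sum_{k >= 0} a * r^k = a / (1 - r).
  = 7/4 / (1 - 5/6)
  = 7/4 / (1/6)
  = 21/2.

21/2


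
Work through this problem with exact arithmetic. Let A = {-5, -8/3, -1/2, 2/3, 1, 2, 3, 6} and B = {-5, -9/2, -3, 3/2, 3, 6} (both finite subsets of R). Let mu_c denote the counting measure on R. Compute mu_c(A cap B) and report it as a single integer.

Counting measure on a finite set equals cardinality. mu_c(A cap B) = |A cap B| (elements appearing in both).
Enumerating the elements of A that also lie in B gives 3 element(s).
So mu_c(A cap B) = 3.

3


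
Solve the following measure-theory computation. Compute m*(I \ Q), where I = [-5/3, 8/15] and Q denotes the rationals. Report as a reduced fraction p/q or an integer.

The interval I = [-5/3, 8/15] has m(I) = 8/15 - (-5/3) = 11/5 (endpoints are measure-zero, so open/closed/half-open agree). Write I = (I cap Q) u (I \ Q). The rationals in I are countable, so m*(I cap Q) = 0 (cover each rational by intervals whose total length is arbitrarily small). By countable subadditivity m*(I) <= m*(I cap Q) + m*(I \ Q), hence m*(I \ Q) >= m(I) = 11/5. The reverse inequality m*(I \ Q) <= m*(I) = 11/5 is trivial since (I \ Q) is a subset of I. Therefore m*(I \ Q) = 11/5.

11/5


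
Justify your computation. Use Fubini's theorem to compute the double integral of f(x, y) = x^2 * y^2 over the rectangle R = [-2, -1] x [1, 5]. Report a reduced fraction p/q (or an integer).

f(x, y) is a tensor product of a function of x and a function of y, and both factors are bounded continuous (hence Lebesgue integrable) on the rectangle, so Fubini's theorem applies:
  integral_R f d(m x m) = (integral_a1^b1 x^2 dx) * (integral_a2^b2 y^2 dy).
Inner integral in x: integral_{-2}^{-1} x^2 dx = ((-1)^3 - (-2)^3)/3
  = 7/3.
Inner integral in y: integral_{1}^{5} y^2 dy = (5^3 - 1^3)/3
  = 124/3.
Product: (7/3) * (124/3) = 868/9.

868/9


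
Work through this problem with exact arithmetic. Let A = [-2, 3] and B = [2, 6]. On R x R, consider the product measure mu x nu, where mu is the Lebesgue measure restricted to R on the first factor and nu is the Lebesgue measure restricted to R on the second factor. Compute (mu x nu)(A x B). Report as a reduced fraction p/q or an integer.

For a measurable rectangle A x B, the product measure satisfies
  (mu x nu)(A x B) = mu(A) * nu(B).
  mu(A) = 5.
  nu(B) = 4.
  (mu x nu)(A x B) = 5 * 4 = 20.

20


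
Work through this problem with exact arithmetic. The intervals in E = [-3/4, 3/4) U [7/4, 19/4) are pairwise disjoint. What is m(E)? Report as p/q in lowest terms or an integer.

For pairwise disjoint intervals, m(union_i I_i) = sum_i m(I_i),
and m is invariant under swapping open/closed endpoints (single points have measure 0).
So m(E) = sum_i (b_i - a_i).
  I_1 has length 3/4 - (-3/4) = 3/2.
  I_2 has length 19/4 - 7/4 = 3.
Summing:
  m(E) = 3/2 + 3 = 9/2.

9/2


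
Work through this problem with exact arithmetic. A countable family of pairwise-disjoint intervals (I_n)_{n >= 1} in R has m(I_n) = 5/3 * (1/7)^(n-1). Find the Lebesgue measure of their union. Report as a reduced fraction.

By countable additivity of the Lebesgue measure on pairwise disjoint measurable sets,
  m(union_{n >= 1} I_n) = sum_{n >= 1} m(I_n) = sum_{n >= 1} a * r^(n-1),
  with a = 5/3 and r = 1/7.
Since 0 < r = 1/7 < 1, the geometric series converges:
  sum_{n >= 1} a * r^(n-1) = a / (1 - r).
  = 5/3 / (1 - 1/7)
  = 5/3 / (6/7)
  = 35/18.

35/18


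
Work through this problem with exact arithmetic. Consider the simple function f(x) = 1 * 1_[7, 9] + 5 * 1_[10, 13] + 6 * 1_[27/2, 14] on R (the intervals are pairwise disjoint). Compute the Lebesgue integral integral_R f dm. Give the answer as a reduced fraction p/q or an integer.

For a simple function f = sum_i c_i * 1_{A_i} with disjoint A_i,
  integral f dm = sum_i c_i * m(A_i).
Lengths of the A_i:
  m(A_1) = 9 - 7 = 2.
  m(A_2) = 13 - 10 = 3.
  m(A_3) = 14 - 27/2 = 1/2.
Contributions c_i * m(A_i):
  (1) * (2) = 2.
  (5) * (3) = 15.
  (6) * (1/2) = 3.
Total: 2 + 15 + 3 = 20.

20


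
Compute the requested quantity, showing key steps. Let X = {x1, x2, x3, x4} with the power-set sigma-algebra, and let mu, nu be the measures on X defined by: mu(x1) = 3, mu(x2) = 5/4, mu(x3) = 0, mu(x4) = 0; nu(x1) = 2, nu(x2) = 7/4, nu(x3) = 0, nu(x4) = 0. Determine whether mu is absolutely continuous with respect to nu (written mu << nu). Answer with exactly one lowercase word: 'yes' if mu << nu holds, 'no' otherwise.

mu << nu means: every nu-null measurable set is also mu-null; equivalently, for every atom x, if nu({x}) = 0 then mu({x}) = 0.
Checking each atom:
  x1: nu = 2 > 0 -> no constraint.
  x2: nu = 7/4 > 0 -> no constraint.
  x3: nu = 0, mu = 0 -> consistent with mu << nu.
  x4: nu = 0, mu = 0 -> consistent with mu << nu.
No atom violates the condition. Therefore mu << nu.

yes
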